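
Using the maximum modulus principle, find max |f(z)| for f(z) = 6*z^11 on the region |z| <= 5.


Step 1: On |z| = 5, |f(z)| = 6 * |z|^11 = 6 * 5^11
Step 2: By maximum modulus principle, maximum is on boundary.
Step 3: Maximum = 6 * 48828125 = 292968750

292968750


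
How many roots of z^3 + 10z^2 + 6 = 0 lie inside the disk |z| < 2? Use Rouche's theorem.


Step 1: On |z| = 2 the three terms have sizes |z^3| = 2^3 = 8, |10z^2| = 10*2^2 = 40, |6| = 6
Step 2: The dominant term is g(z) = 10z^2; let h(z) = z^3 + 6 so f = g + h
Step 3: On |z| = 2: |g| = 40 and |h| <= 8 + 6 = 14
Step 4: Since 40 > 14, |h| < |g| on |z| = 2, so by Rouche f has the same number of zeros as g inside |z| < 2
Step 5: g(z) = 10z^2 has 2 zeros (at the origin, multiplicity 2) inside |z| < 2. Answer = 2

2


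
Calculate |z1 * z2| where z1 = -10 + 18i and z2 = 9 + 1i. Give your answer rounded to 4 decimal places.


Step 1: |z1| = sqrt((-10)^2 + 18^2) = sqrt(424)
Step 2: |z2| = sqrt(9^2 + 1^2) = sqrt(82)
Step 3: |z1*z2| = |z1|*|z2| = sqrt(424) * sqrt(82) = sqrt(424 * 82) = sqrt(34768)
Step 4: = 186.4618

186.4618


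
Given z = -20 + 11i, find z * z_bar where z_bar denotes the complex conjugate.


Step 1: conj(z) = -20 - 11i
Step 2: z * conj(z) = (-20)^2 + 11^2
Step 3: = 400 + 121 = 521

521


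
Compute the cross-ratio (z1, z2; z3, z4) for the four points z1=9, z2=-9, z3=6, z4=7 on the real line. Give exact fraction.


Step 1: (z1-z3)(z2-z4) = 3 * (-16) = -48
Step 2: (z1-z4)(z2-z3) = 2 * (-15) = -30
Step 3: Cross-ratio = 48/30 = 8/5

8/5


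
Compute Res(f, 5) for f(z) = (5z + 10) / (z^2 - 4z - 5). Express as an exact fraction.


Step 1: Q(z) = z^2 - 4z - 5 = (z - 5)(z + 1)
Step 2: Q'(z) = 2z - 4
Step 3: Q'(5) = 6, P(5) = 35
Step 4: Res = P(5)/Q'(5) = 35/6 = 35/6

35/6


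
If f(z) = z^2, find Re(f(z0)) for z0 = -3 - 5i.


Step 1: z0 = -3 - 5i
Step 2: z0^2 = (-3)^2 - (-5)^2 + 30i
Step 3: real part = 9 - 25 = -16

-16


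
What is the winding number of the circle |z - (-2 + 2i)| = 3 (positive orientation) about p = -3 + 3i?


Step 1: Center c = (-2, 2), radius = 3
Step 2: |p - c|^2 = (-1)^2 + 1^2 = 2
Step 3: r^2 = 9
Step 4: |p-c| < r so winding number = 1

1


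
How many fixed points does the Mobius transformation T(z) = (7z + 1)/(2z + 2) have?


Step 1: Fixed points satisfy T(z) = z
Step 2: 2z^2 - 5z - 1 = 0
Step 3: Discriminant = (-5)^2 - 4*2*(-1) = 33
Step 4: Number of fixed points = 2

2


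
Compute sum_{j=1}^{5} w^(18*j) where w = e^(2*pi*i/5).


Step 1: The sum sum_{j=1}^{n} w^(k*j) equals n if n | k, else 0.
Step 2: Here n = 5, k = 18
Step 3: Does n divide k? 5 | 18 -> False
Step 4: Sum = 0

0


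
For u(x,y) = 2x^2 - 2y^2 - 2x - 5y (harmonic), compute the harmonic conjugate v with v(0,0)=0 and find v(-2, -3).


Step 1: v_x = -u_y = 4y + 5
Step 2: v_y = u_x = 4x - 2
Step 3: v = 4xy + 5x - 2y + C
Step 4: v(0,0) = 0 => C = 0
Step 5: v(-2, -3) = 20

20


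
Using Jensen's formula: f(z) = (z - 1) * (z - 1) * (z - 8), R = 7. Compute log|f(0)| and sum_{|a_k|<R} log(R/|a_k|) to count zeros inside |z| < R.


Jensen's formula: (1/2pi)*integral log|f(Re^it)|dt = log|f(0)| + sum_{|a_k|<R} log(R/|a_k|)
Step 1: f(0) = (-1) * (-1) * (-8) = -8
Step 2: log|f(0)| = log|1| + log|1| + log|8| = 2.0794
Step 3: Zeros inside |z| < 7: 1, 1
Step 4: Jensen sum = log(7/1) + log(7/1) = 3.8918
Step 5: n(R) = number of terms in the Jensen sum = count of zeros inside |z| < 7 = 2

2


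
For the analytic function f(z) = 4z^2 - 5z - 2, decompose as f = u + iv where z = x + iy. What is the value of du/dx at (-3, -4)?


Step 1: f(z) = 4(x+iy)^2 - 5(x+iy) - 2
Step 2: u = 4(x^2 - y^2) - 5x - 2
Step 3: u_x = 8x - 5
Step 4: At (-3, -4): u_x = -24 - 5 = -29

-29


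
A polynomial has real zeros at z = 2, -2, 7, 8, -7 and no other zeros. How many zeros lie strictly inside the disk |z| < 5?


Step 1: Check each root:
  z = 2: |2| = 2 < 5
  z = -2: |-2| = 2 < 5
  z = 7: |7| = 7 >= 5
  z = 8: |8| = 8 >= 5
  z = -7: |-7| = 7 >= 5
Step 2: Count = 2

2


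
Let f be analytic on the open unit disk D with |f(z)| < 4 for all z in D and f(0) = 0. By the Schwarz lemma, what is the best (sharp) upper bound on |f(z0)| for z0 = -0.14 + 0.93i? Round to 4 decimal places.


Step 1: g = f/4 maps D -> D with g(0) = 0, so by the Schwarz lemma |g(z)| <= |z|, i.e. |f(z)| <= 4|z|; this is sharp (f(z) = 4z).
Step 2: |z0|^2 = (-0.14)^2 + 0.93^2 = 0.8845
Step 3: |z0| = sqrt(0.8845) = 0.940479
Step 4: Best bound = 4 * |z0| = 4 * 0.940479 = 3.7619

3.7619


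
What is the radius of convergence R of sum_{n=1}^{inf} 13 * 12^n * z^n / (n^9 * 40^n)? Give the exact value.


Step 1: General term a_n = 13 * 12^n / (n^9 * 40^n)
Step 2: By the root test, |a_n|^(1/n) = 13^(1/n) * 12 / (n^(9/n) * 40) -> 12/40 as n -> infinity (since 13^(1/n) -> 1 and n^(9/n) -> 1)
Step 3: R = 1/lim|a_n|^(1/n) = 40/12 = 10/3

10/3


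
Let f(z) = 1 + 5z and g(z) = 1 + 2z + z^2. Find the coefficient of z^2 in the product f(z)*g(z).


Step 1: z^2 term in f*g comes from: (1)*(z^2) + (5z)*(2z) + (0)*(1)
Step 2: = 1 + 10 + 0
Step 3: = 11

11


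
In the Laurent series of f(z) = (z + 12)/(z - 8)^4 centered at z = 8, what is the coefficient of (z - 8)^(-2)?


Step 1: Write the numerator in powers of (z - 8): z + 12 = (z - 8) + (1*8 + 12) = (z - 8) + 20
Step 2: Divide by (z - 8)^4: f(z) = 20(z - 8)^(-4) + (z - 8)^(-3)
Step 3: This finite sum is the Laurent series of f about z = 8.
Step 4: Only the powers -4 and -3 appear, so the coefficient of (z - 8)^(-2) = 0

0


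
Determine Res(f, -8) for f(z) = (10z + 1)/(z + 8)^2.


Step 1: Pole of order 2 at z = -8
Step 2: Res = lim d/dz [(z + 8)^2 * f(z)] as z -> -8
Step 3: (z + 8)^2 * f(z) = 10z + 1
Step 4: d/dz[10z + 1] = 10

10


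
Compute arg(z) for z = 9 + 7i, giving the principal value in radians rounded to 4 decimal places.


Step 1: z = 9 + 7i
Step 2: arg(z) = atan2(7, 9)
Step 3: arg(z) = 0.661

0.661


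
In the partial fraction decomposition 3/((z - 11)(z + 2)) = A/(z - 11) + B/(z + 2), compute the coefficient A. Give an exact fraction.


Step 1: Multiply both sides by (z - 11) and set z = 11
Step 2: A = 3 / (11 + 2)
Step 3: A = 3 / 13
Step 4: A = 3/13

3/13


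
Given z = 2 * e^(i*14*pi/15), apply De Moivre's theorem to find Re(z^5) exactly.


Step 1: By De Moivre's theorem, z^5 = 2^5 * e^(i*5*14*pi/15) = 32 * (cos(14*pi/3) + i*sin(14*pi/3))
Step 2: |z|^5 = 2^5 = 32
Step 3: Reduce the angle mod 2*pi: 14*pi/3 - 4*pi = 2*pi/3
Step 4: cos(2*pi/3) = -1/2
Step 5: Re(z^5) = 32 * (-1/2) = -16

-16


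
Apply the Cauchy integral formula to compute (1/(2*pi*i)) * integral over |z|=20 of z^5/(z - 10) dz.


Step 1: f(z) = z^5, a = 10 is inside |z| = 20
Step 2: By Cauchy integral formula: (1/(2pi*i)) * integral = f(a)
Step 3: f(10) = 10^5 = 100000

100000


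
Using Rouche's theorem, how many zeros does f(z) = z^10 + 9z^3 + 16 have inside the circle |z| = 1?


Step 1: On |z| = 1 the three terms have sizes |z^10| = 1^10 = 1, |9z^3| = 9*1^3 = 9, |16| = 16
Step 2: The dominant term is g(z) = 16; let h(z) = z^10 + 9z^3 so f = g + h
Step 3: On |z| = 1: |g| = 16 and |h| <= 1 + 9 = 10
Step 4: Since 16 > 10, |h| < |g| on |z| = 1, so by Rouche f has the same number of zeros as g inside |z| < 1
Step 5: g(z) = 16 is a nonzero constant with no zeros inside |z| < 1. Answer = 0

0


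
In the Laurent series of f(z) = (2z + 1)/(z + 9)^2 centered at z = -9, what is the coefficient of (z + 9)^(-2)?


Step 1: Write the numerator in powers of (z + 9): 2z + 1 = 2(z + 9) + (2*(-9) + 1) = 2(z + 9) - 17
Step 2: Divide by (z + 9)^2: f(z) = -17(z + 9)^(-2) + 2(z + 9)^(-1)
Step 3: This finite sum is the Laurent series of f about z = -9.
Step 4: Coefficient of (z + 9)^(-2) = 2*(-9) + 1 = -17

-17


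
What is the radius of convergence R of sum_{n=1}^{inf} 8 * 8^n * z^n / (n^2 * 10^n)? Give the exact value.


Step 1: General term a_n = 8 * 8^n / (n^2 * 10^n)
Step 2: By the root test, |a_n|^(1/n) = 8^(1/n) * 8 / (n^(2/n) * 10) -> 8/10 as n -> infinity (since 8^(1/n) -> 1 and n^(2/n) -> 1)
Step 3: R = 1/lim|a_n|^(1/n) = 10/8 = 5/4

5/4


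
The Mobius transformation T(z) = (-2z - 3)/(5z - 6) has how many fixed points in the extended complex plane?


Step 1: Fixed points satisfy T(z) = z
Step 2: 5z^2 - 4z + 3 = 0
Step 3: Discriminant = (-4)^2 - 4*5*3 = -44
Step 4: Number of fixed points = 2

2


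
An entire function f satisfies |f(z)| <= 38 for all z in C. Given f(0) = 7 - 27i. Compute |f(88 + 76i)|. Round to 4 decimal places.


Step 1: By Liouville's theorem, a bounded entire function is constant.
Step 2: f(z) = f(0) = 7 - 27i for all z.
Step 3: |f(w)| = |7 - 27i| = sqrt(49 + 729)
Step 4: = 27.8927

27.8927


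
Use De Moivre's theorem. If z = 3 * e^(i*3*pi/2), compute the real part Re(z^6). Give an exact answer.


Step 1: By De Moivre's theorem, z^6 = 3^6 * e^(i*6*3*pi/2) = 729 * (cos(9*pi) + i*sin(9*pi))
Step 2: |z|^6 = 3^6 = 729
Step 3: Reduce the angle mod 2*pi: 9*pi - 8*pi = pi
Step 4: cos(pi) = -1
Step 5: Re(z^6) = 729 * (-1) = -729

-729


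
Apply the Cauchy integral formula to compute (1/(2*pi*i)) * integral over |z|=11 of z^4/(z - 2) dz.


Step 1: f(z) = z^4, a = 2 is inside |z| = 11
Step 2: By Cauchy integral formula: (1/(2pi*i)) * integral = f(a)
Step 3: f(2) = 2^4 = 16

16


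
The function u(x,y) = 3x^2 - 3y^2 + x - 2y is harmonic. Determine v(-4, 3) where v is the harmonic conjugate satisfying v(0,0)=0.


Step 1: v_x = -u_y = 6y + 2
Step 2: v_y = u_x = 6x + 1
Step 3: v = 6xy + 2x + y + C
Step 4: v(0,0) = 0 => C = 0
Step 5: v(-4, 3) = -77

-77


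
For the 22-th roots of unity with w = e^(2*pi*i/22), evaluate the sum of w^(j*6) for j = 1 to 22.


Step 1: The sum sum_{j=1}^{n} w^(k*j) equals n if n | k, else 0.
Step 2: Here n = 22, k = 6
Step 3: Does n divide k? 22 | 6 -> False
Step 4: Sum = 0

0


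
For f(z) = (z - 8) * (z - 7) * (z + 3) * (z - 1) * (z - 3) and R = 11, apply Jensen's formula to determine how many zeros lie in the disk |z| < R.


Jensen's formula: (1/2pi)*integral log|f(Re^it)|dt = log|f(0)| + sum_{|a_k|<R} log(R/|a_k|)
Step 1: f(0) = (-8) * (-7) * 3 * (-1) * (-3) = 504
Step 2: log|f(0)| = log|8| + log|7| + log|-3| + log|1| + log|3| = 6.2226
Step 3: Zeros inside |z| < 11: 8, 7, -3, 1, 3
Step 4: Jensen sum = log(11/8) + log(11/7) + log(11/3) + log(11/1) + log(11/3) = 5.7669
Step 5: n(R) = number of terms in the Jensen sum = count of zeros inside |z| < 11 = 5

5


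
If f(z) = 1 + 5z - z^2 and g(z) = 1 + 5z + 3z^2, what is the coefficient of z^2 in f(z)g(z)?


Step 1: z^2 term in f*g comes from: (1)*(3z^2) + (5z)*(5z) + (-z^2)*(1)
Step 2: = 3 + 25 - 1
Step 3: = 27

27


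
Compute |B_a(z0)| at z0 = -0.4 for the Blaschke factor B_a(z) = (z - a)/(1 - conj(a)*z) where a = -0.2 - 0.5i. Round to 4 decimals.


Step 1: Numerator z0 - a = -0.4 - (-0.2 - 0.5i) = -0.2 + 0.5i
Step 2: Denominator 1 - conj(a)*z0 = 1 - (-0.2 + 0.5i)*(-0.4) = 0.92 + 0.2i
Step 3: |z0 - a|^2 = (-0.2)^2 + 0.5^2 = 0.29; |1 - conj(a)*z0|^2 = 0.92^2 + 0.2^2 = 0.8864
Step 4: |B_a(-0.4)| = sqrt(0.29 / 0.8864) = sqrt(0.327166)
Step 5: = 0.572

0.572


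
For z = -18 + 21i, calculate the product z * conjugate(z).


Step 1: conj(z) = -18 - 21i
Step 2: z * conj(z) = (-18)^2 + 21^2
Step 3: = 324 + 441 = 765

765


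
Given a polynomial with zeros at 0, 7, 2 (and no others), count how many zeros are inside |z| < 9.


Step 1: Check each root:
  z = 0: |0| = 0 < 9
  z = 7: |7| = 7 < 9
  z = 2: |2| = 2 < 9
Step 2: Count = 3

3


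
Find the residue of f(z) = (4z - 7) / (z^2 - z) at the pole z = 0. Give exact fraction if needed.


Step 1: Q(z) = z^2 - z = (z)(z - 1)
Step 2: Q'(z) = 2z - 1
Step 3: Q'(0) = -1, P(0) = -7
Step 4: Res = P(0)/Q'(0) = -7/(-1) = 7

7


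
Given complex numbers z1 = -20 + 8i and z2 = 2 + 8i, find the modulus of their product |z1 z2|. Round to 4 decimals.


Step 1: |z1| = sqrt((-20)^2 + 8^2) = sqrt(464)
Step 2: |z2| = sqrt(2^2 + 8^2) = sqrt(68)
Step 3: |z1*z2| = |z1|*|z2| = sqrt(464) * sqrt(68) = sqrt(464 * 68) = sqrt(31552)
Step 4: = 177.6288

177.6288


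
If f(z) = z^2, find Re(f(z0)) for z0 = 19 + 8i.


Step 1: z0 = 19 + 8i
Step 2: z0^2 = 19^2 - 8^2 + 304i
Step 3: real part = 361 - 64 = 297

297


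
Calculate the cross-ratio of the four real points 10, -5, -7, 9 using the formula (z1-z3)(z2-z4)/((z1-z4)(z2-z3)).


Step 1: (z1-z3)(z2-z4) = 17 * (-14) = -238
Step 2: (z1-z4)(z2-z3) = 1 * 2 = 2
Step 3: Cross-ratio = -238/2 = -119

-119


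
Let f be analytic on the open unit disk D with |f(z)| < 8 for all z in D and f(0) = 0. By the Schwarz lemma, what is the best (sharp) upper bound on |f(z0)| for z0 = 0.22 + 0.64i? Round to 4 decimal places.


Step 1: g = f/8 maps D -> D with g(0) = 0, so by the Schwarz lemma |g(z)| <= |z|, i.e. |f(z)| <= 8|z|; this is sharp (f(z) = 8z).
Step 2: |z0|^2 = 0.22^2 + 0.64^2 = 0.458
Step 3: |z0| = sqrt(0.458) = 0.676757
Step 4: Best bound = 8 * |z0| = 8 * 0.676757 = 5.4141

5.4141


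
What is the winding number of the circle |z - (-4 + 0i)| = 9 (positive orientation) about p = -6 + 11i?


Step 1: Center c = (-4, 0), radius = 9
Step 2: |p - c|^2 = (-2)^2 + 11^2 = 125
Step 3: r^2 = 81
Step 4: |p-c| > r so winding number = 0

0


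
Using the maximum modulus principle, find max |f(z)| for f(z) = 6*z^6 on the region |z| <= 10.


Step 1: On |z| = 10, |f(z)| = 6 * |z|^6 = 6 * 10^6
Step 2: By maximum modulus principle, maximum is on boundary.
Step 3: Maximum = 6 * 1000000 = 6000000

6000000


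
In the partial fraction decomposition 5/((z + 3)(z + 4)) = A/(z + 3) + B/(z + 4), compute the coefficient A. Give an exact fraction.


Step 1: Multiply both sides by (z + 3) and set z = -3
Step 2: A = 5 / (-3 + 4)
Step 3: A = 5 / 1
Step 4: A = 5

5


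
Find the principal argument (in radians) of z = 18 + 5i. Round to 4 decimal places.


Step 1: z = 18 + 5i
Step 2: arg(z) = atan2(5, 18)
Step 3: arg(z) = 0.2709

0.2709


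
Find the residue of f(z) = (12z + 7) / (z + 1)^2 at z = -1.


Step 1: Pole of order 2 at z = -1
Step 2: Res = lim d/dz [(z + 1)^2 * f(z)] as z -> -1
Step 3: (z + 1)^2 * f(z) = 12z + 7
Step 4: d/dz[12z + 7] = 12

12


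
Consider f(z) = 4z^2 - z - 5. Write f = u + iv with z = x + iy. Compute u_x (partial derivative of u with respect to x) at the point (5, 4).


Step 1: f(z) = 4(x+iy)^2 - (x+iy) - 5
Step 2: u = 4(x^2 - y^2) - x - 5
Step 3: u_x = 8x - 1
Step 4: At (5, 4): u_x = 40 - 1 = 39

39


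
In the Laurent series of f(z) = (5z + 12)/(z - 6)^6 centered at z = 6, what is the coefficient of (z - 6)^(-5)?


Step 1: Write the numerator in powers of (z - 6): 5z + 12 = 5(z - 6) + (5*6 + 12) = 5(z - 6) + 42
Step 2: Divide by (z - 6)^6: f(z) = 42(z - 6)^(-6) + 5(z - 6)^(-5)
Step 3: This finite sum is the Laurent series of f about z = 6.
Step 4: Coefficient of (z - 6)^(-5) = coefficient of (z - 6) in the re-centred numerator = 5

5


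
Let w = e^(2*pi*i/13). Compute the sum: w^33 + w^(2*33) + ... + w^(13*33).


Step 1: The sum sum_{j=1}^{n} w^(k*j) equals n if n | k, else 0.
Step 2: Here n = 13, k = 33
Step 3: Does n divide k? 13 | 33 -> False
Step 4: Sum = 0

0


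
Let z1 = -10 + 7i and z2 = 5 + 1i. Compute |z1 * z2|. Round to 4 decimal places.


Step 1: |z1| = sqrt((-10)^2 + 7^2) = sqrt(149)
Step 2: |z2| = sqrt(5^2 + 1^2) = sqrt(26)
Step 3: |z1*z2| = |z1|*|z2| = sqrt(149) * sqrt(26) = sqrt(149 * 26) = sqrt(3874)
Step 4: = 62.2415

62.2415


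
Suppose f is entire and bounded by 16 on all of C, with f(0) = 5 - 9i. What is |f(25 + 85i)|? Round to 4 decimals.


Step 1: By Liouville's theorem, a bounded entire function is constant.
Step 2: f(z) = f(0) = 5 - 9i for all z.
Step 3: |f(w)| = |5 - 9i| = sqrt(25 + 81)
Step 4: = 10.2956

10.2956


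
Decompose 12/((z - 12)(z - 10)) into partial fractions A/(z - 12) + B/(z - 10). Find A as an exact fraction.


Step 1: Multiply both sides by (z - 12) and set z = 12
Step 2: A = 12 / (12 - 10)
Step 3: A = 12 / 2
Step 4: A = 6

6


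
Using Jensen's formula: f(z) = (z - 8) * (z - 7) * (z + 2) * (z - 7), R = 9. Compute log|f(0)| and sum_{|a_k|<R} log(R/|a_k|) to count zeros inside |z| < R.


Jensen's formula: (1/2pi)*integral log|f(Re^it)|dt = log|f(0)| + sum_{|a_k|<R} log(R/|a_k|)
Step 1: f(0) = (-8) * (-7) * 2 * (-7) = -784
Step 2: log|f(0)| = log|8| + log|7| + log|-2| + log|7| = 6.6644
Step 3: Zeros inside |z| < 9: 8, 7, -2, 7
Step 4: Jensen sum = log(9/8) + log(9/7) + log(9/2) + log(9/7) = 2.1245
Step 5: n(R) = number of terms in the Jensen sum = count of zeros inside |z| < 9 = 4

4


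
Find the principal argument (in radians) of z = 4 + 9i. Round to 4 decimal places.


Step 1: z = 4 + 9i
Step 2: arg(z) = atan2(9, 4)
Step 3: arg(z) = 1.1526

1.1526


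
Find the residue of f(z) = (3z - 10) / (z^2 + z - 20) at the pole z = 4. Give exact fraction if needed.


Step 1: Q(z) = z^2 + z - 20 = (z - 4)(z + 5)
Step 2: Q'(z) = 2z + 1
Step 3: Q'(4) = 9, P(4) = 2
Step 4: Res = P(4)/Q'(4) = 2/9 = 2/9

2/9


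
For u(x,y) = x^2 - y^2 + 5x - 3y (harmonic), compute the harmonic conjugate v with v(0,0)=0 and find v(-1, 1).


Step 1: v_x = -u_y = 2y + 3
Step 2: v_y = u_x = 2x + 5
Step 3: v = 2xy + 3x + 5y + C
Step 4: v(0,0) = 0 => C = 0
Step 5: v(-1, 1) = 0

0


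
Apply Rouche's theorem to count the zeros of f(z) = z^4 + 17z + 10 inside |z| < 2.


Step 1: On |z| = 2 the three terms have sizes |z^4| = 2^4 = 16, |17z| = 17*2 = 34, |10| = 10
Step 2: The dominant term is g(z) = 17z; let h(z) = z^4 + 10 so f = g + h
Step 3: On |z| = 2: |g| = 34 and |h| <= 16 + 10 = 26
Step 4: Since 34 > 26, |h| < |g| on |z| = 2, so by Rouche f has the same number of zeros as g inside |z| < 2
Step 5: g(z) = 17z has 1 zero (at the origin, multiplicity 1) inside |z| < 2. Answer = 1

1


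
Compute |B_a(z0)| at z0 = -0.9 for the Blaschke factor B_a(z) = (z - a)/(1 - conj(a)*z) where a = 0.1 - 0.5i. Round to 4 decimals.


Step 1: Numerator z0 - a = -0.9 - (0.1 - 0.5i) = -1 + 0.5i
Step 2: Denominator 1 - conj(a)*z0 = 1 - (0.1 + 0.5i)*(-0.9) = 1.09 + 0.45i
Step 3: |z0 - a|^2 = (-1)^2 + 0.5^2 = 1.25; |1 - conj(a)*z0|^2 = 1.09^2 + 0.45^2 = 1.3906
Step 4: |B_a(-0.9)| = sqrt(1.25 / 1.3906) = sqrt(0.898893)
Step 5: = 0.9481

0.9481


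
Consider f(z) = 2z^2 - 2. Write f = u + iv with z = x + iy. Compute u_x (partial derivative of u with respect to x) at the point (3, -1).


Step 1: f(z) = 2(x+iy)^2 - 2
Step 2: u = 2(x^2 - y^2) - 2
Step 3: u_x = 4x + 0
Step 4: At (3, -1): u_x = 12 + 0 = 12

12


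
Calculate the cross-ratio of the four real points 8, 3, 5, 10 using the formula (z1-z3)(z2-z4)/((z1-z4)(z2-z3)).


Step 1: (z1-z3)(z2-z4) = 3 * (-7) = -21
Step 2: (z1-z4)(z2-z3) = (-2) * (-2) = 4
Step 3: Cross-ratio = -21/4 = -21/4

-21/4


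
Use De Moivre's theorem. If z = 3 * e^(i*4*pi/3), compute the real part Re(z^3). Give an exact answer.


Step 1: By De Moivre's theorem, z^3 = 3^3 * e^(i*3*4*pi/3) = 27 * (cos(4*pi) + i*sin(4*pi))
Step 2: |z|^3 = 3^3 = 27
Step 3: Reduce the angle mod 2*pi: 4*pi - 4*pi = 0
Step 4: cos(0) = 1
Step 5: Re(z^3) = 27 * 1 = 27

27


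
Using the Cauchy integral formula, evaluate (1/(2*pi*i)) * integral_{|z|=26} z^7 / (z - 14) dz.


Step 1: f(z) = z^7, a = 14 is inside |z| = 26
Step 2: By Cauchy integral formula: (1/(2pi*i)) * integral = f(a)
Step 3: f(14) = 14^7 = 105413504

105413504


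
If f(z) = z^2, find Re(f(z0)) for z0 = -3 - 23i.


Step 1: z0 = -3 - 23i
Step 2: z0^2 = (-3)^2 - (-23)^2 + 138i
Step 3: real part = 9 - 529 = -520

-520


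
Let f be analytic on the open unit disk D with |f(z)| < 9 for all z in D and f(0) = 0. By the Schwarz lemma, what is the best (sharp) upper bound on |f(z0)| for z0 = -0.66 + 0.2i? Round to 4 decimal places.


Step 1: g = f/9 maps D -> D with g(0) = 0, so by the Schwarz lemma |g(z)| <= |z|, i.e. |f(z)| <= 9|z|; this is sharp (f(z) = 9z).
Step 2: |z0|^2 = (-0.66)^2 + 0.2^2 = 0.4756
Step 3: |z0| = sqrt(0.4756) = 0.689638
Step 4: Best bound = 9 * |z0| = 9 * 0.689638 = 6.2067

6.2067


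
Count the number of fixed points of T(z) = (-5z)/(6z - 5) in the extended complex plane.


Step 1: Fixed points satisfy T(z) = z
Step 2: 6z^2 = 0
Step 3: Discriminant = 0^2 - 4*6*0 = 0
Step 4: Number of fixed points = 1

1


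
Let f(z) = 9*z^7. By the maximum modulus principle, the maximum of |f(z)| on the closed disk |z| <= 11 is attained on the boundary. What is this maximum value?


Step 1: On |z| = 11, |f(z)| = 9 * |z|^7 = 9 * 11^7
Step 2: By maximum modulus principle, maximum is on boundary.
Step 3: Maximum = 9 * 19487171 = 175384539

175384539


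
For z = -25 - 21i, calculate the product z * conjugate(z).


Step 1: conj(z) = -25 + 21i
Step 2: z * conj(z) = (-25)^2 + (-21)^2
Step 3: = 625 + 441 = 1066

1066


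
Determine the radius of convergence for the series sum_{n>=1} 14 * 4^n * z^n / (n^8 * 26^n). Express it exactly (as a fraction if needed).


Step 1: General term a_n = 14 * 4^n / (n^8 * 26^n)
Step 2: By the root test, |a_n|^(1/n) = 14^(1/n) * 4 / (n^(8/n) * 26) -> 4/26 as n -> infinity (since 14^(1/n) -> 1 and n^(8/n) -> 1)
Step 3: R = 1/lim|a_n|^(1/n) = 26/4 = 13/2

13/2


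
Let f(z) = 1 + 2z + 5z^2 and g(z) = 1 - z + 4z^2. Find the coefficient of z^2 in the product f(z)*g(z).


Step 1: z^2 term in f*g comes from: (1)*(4z^2) + (2z)*(-z) + (5z^2)*(1)
Step 2: = 4 - 2 + 5
Step 3: = 7

7


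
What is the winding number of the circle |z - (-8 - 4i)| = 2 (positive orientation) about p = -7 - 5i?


Step 1: Center c = (-8, -4), radius = 2
Step 2: |p - c|^2 = 1^2 + (-1)^2 = 2
Step 3: r^2 = 4
Step 4: |p-c| < r so winding number = 1

1


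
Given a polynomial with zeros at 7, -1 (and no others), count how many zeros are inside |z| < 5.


Step 1: Check each root:
  z = 7: |7| = 7 >= 5
  z = -1: |-1| = 1 < 5
Step 2: Count = 1

1


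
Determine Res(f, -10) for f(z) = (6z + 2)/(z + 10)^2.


Step 1: Pole of order 2 at z = -10
Step 2: Res = lim d/dz [(z + 10)^2 * f(z)] as z -> -10
Step 3: (z + 10)^2 * f(z) = 6z + 2
Step 4: d/dz[6z + 2] = 6

6


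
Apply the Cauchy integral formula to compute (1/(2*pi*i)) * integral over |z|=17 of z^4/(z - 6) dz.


Step 1: f(z) = z^4, a = 6 is inside |z| = 17
Step 2: By Cauchy integral formula: (1/(2pi*i)) * integral = f(a)
Step 3: f(6) = 6^4 = 1296

1296


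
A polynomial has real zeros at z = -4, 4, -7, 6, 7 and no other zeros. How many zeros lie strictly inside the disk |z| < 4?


Step 1: Check each root:
  z = -4: |-4| = 4 >= 4
  z = 4: |4| = 4 >= 4
  z = -7: |-7| = 7 >= 4
  z = 6: |6| = 6 >= 4
  z = 7: |7| = 7 >= 4
Step 2: Count = 0

0


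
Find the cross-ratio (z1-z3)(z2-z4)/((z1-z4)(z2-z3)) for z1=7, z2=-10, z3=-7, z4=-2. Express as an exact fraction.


Step 1: (z1-z3)(z2-z4) = 14 * (-8) = -112
Step 2: (z1-z4)(z2-z3) = 9 * (-3) = -27
Step 3: Cross-ratio = 112/27 = 112/27

112/27


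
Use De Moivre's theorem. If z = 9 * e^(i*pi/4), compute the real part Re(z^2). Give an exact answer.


Step 1: By De Moivre's theorem, z^2 = 9^2 * e^(i*2*pi/4) = 81 * (cos(pi/2) + i*sin(pi/2))
Step 2: |z|^2 = 9^2 = 81
Step 3: The angle pi/2 already lies in [0, 2*pi)
Step 4: cos(pi/2) = 0
Step 5: Re(z^2) = 81 * 0 = 0

0


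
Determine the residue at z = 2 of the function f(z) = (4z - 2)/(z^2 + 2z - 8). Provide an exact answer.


Step 1: Q(z) = z^2 + 2z - 8 = (z - 2)(z + 4)
Step 2: Q'(z) = 2z + 2
Step 3: Q'(2) = 6, P(2) = 6
Step 4: Res = P(2)/Q'(2) = 6/6 = 1

1


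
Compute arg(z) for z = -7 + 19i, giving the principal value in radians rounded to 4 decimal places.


Step 1: z = -7 + 19i
Step 2: arg(z) = atan2(19, -7)
Step 3: arg(z) = 1.9238

1.9238


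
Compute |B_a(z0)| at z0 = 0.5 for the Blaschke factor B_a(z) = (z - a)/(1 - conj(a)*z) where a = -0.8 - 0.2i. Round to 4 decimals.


Step 1: Numerator z0 - a = 0.5 - (-0.8 - 0.2i) = 1.3 + 0.2i
Step 2: Denominator 1 - conj(a)*z0 = 1 - (-0.8 + 0.2i)*0.5 = 1.4 - 0.1i
Step 3: |z0 - a|^2 = 1.3^2 + 0.2^2 = 1.73; |1 - conj(a)*z0|^2 = 1.4^2 + (-0.1)^2 = 1.97
Step 4: |B_a(0.5)| = sqrt(1.73 / 1.97) = sqrt(0.878173)
Step 5: = 0.9371

0.9371


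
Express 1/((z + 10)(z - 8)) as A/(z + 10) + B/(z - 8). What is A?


Step 1: Multiply both sides by (z + 10) and set z = -10
Step 2: A = 1 / (-10 - 8)
Step 3: A = 1 / (-18)
Step 4: A = -1/18

-1/18


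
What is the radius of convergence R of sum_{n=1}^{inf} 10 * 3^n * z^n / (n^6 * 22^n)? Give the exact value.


Step 1: General term a_n = 10 * 3^n / (n^6 * 22^n)
Step 2: By the root test, |a_n|^(1/n) = 10^(1/n) * 3 / (n^(6/n) * 22) -> 3/22 as n -> infinity (since 10^(1/n) -> 1 and n^(6/n) -> 1)
Step 3: R = 1/lim|a_n|^(1/n) = 22/3

22/3


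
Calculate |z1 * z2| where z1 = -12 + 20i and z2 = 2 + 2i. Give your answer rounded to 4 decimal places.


Step 1: |z1| = sqrt((-12)^2 + 20^2) = sqrt(544)
Step 2: |z2| = sqrt(2^2 + 2^2) = sqrt(8)
Step 3: |z1*z2| = |z1|*|z2| = sqrt(544) * sqrt(8) = sqrt(544 * 8) = sqrt(4352)
Step 4: = 65.9697

65.9697


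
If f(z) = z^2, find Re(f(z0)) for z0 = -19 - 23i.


Step 1: z0 = -19 - 23i
Step 2: z0^2 = (-19)^2 - (-23)^2 + 874i
Step 3: real part = 361 - 529 = -168

-168


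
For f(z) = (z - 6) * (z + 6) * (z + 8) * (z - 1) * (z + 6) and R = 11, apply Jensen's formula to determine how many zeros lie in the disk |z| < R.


Jensen's formula: (1/2pi)*integral log|f(Re^it)|dt = log|f(0)| + sum_{|a_k|<R} log(R/|a_k|)
Step 1: f(0) = (-6) * 6 * 8 * (-1) * 6 = 1728
Step 2: log|f(0)| = log|6| + log|-6| + log|-8| + log|1| + log|-6| = 7.4547
Step 3: Zeros inside |z| < 11: 6, -6, -8, 1, -6
Step 4: Jensen sum = log(11/6) + log(11/6) + log(11/8) + log(11/1) + log(11/6) = 4.5348
Step 5: n(R) = number of terms in the Jensen sum = count of zeros inside |z| < 11 = 5

5


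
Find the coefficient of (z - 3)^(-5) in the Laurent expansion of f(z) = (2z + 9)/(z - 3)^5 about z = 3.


Step 1: Write the numerator in powers of (z - 3): 2z + 9 = 2(z - 3) + (2*3 + 9) = 2(z - 3) + 15
Step 2: Divide by (z - 3)^5: f(z) = 15(z - 3)^(-5) + 2(z - 3)^(-4)
Step 3: This finite sum is the Laurent series of f about z = 3.
Step 4: Coefficient of (z - 3)^(-5) = 2*3 + 9 = 15

15


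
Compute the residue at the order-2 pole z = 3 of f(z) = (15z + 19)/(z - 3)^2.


Step 1: Pole of order 2 at z = 3
Step 2: Res = lim d/dz [(z - 3)^2 * f(z)] as z -> 3
Step 3: (z - 3)^2 * f(z) = 15z + 19
Step 4: d/dz[15z + 19] = 15

15


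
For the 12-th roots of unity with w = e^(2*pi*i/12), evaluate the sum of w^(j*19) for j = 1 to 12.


Step 1: The sum sum_{j=1}^{n} w^(k*j) equals n if n | k, else 0.
Step 2: Here n = 12, k = 19
Step 3: Does n divide k? 12 | 19 -> False
Step 4: Sum = 0

0


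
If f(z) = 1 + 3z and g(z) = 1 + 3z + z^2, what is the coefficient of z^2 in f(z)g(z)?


Step 1: z^2 term in f*g comes from: (1)*(z^2) + (3z)*(3z) + (0)*(1)
Step 2: = 1 + 9 + 0
Step 3: = 10

10


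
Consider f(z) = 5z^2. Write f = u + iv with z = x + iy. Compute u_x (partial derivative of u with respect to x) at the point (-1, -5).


Step 1: f(z) = 5(x+iy)^2 + 0
Step 2: u = 5(x^2 - y^2) + 0
Step 3: u_x = 10x + 0
Step 4: At (-1, -5): u_x = -10 + 0 = -10

-10


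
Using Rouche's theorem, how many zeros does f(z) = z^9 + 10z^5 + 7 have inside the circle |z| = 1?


Step 1: On |z| = 1 the three terms have sizes |z^9| = 1^9 = 1, |10z^5| = 10*1^5 = 10, |7| = 7
Step 2: The dominant term is g(z) = 10z^5; let h(z) = z^9 + 7 so f = g + h
Step 3: On |z| = 1: |g| = 10 and |h| <= 1 + 7 = 8
Step 4: Since 10 > 8, |h| < |g| on |z| = 1, so by Rouche f has the same number of zeros as g inside |z| < 1
Step 5: g(z) = 10z^5 has 5 zeros (at the origin, multiplicity 5) inside |z| < 1. Answer = 5

5


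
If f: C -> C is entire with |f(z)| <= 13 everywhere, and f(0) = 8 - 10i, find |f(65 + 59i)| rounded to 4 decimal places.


Step 1: By Liouville's theorem, a bounded entire function is constant.
Step 2: f(z) = f(0) = 8 - 10i for all z.
Step 3: |f(w)| = |8 - 10i| = sqrt(64 + 100)
Step 4: = 12.8062

12.8062


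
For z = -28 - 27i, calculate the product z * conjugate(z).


Step 1: conj(z) = -28 + 27i
Step 2: z * conj(z) = (-28)^2 + (-27)^2
Step 3: = 784 + 729 = 1513

1513


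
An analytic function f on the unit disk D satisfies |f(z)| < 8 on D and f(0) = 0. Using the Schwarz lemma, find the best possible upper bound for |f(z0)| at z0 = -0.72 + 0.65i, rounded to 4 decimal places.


Step 1: g = f/8 maps D -> D with g(0) = 0, so by the Schwarz lemma |g(z)| <= |z|, i.e. |f(z)| <= 8|z|; this is sharp (f(z) = 8z).
Step 2: |z0|^2 = (-0.72)^2 + 0.65^2 = 0.9409
Step 3: |z0| = sqrt(0.9409) = 0.97
Step 4: Best bound = 8 * |z0| = 8 * 0.97 = 7.76

7.76


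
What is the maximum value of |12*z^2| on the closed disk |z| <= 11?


Step 1: On |z| = 11, |f(z)| = 12 * |z|^2 = 12 * 11^2
Step 2: By maximum modulus principle, maximum is on boundary.
Step 3: Maximum = 12 * 121 = 1452

1452


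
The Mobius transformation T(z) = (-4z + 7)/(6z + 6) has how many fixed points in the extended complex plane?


Step 1: Fixed points satisfy T(z) = z
Step 2: 6z^2 + 10z - 7 = 0
Step 3: Discriminant = 10^2 - 4*6*(-7) = 268
Step 4: Number of fixed points = 2

2


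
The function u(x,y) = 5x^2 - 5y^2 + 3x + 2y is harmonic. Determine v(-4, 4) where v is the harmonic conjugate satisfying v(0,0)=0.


Step 1: v_x = -u_y = 10y - 2
Step 2: v_y = u_x = 10x + 3
Step 3: v = 10xy - 2x + 3y + C
Step 4: v(0,0) = 0 => C = 0
Step 5: v(-4, 4) = -140

-140


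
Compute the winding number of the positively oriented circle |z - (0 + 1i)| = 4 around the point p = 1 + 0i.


Step 1: Center c = (0, 1), radius = 4
Step 2: |p - c|^2 = 1^2 + (-1)^2 = 2
Step 3: r^2 = 16
Step 4: |p-c| < r so winding number = 1

1


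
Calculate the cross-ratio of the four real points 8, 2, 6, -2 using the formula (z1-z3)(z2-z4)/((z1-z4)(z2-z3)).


Step 1: (z1-z3)(z2-z4) = 2 * 4 = 8
Step 2: (z1-z4)(z2-z3) = 10 * (-4) = -40
Step 3: Cross-ratio = -8/40 = -1/5

-1/5


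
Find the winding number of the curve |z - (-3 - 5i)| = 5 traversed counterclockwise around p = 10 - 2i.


Step 1: Center c = (-3, -5), radius = 5
Step 2: |p - c|^2 = 13^2 + 3^2 = 178
Step 3: r^2 = 25
Step 4: |p-c| > r so winding number = 0

0


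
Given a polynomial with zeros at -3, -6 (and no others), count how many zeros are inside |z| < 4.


Step 1: Check each root:
  z = -3: |-3| = 3 < 4
  z = -6: |-6| = 6 >= 4
Step 2: Count = 1

1


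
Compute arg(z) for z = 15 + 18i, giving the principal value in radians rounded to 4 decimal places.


Step 1: z = 15 + 18i
Step 2: arg(z) = atan2(18, 15)
Step 3: arg(z) = 0.8761

0.8761


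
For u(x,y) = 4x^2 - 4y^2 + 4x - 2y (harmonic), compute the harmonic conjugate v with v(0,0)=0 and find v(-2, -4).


Step 1: v_x = -u_y = 8y + 2
Step 2: v_y = u_x = 8x + 4
Step 3: v = 8xy + 2x + 4y + C
Step 4: v(0,0) = 0 => C = 0
Step 5: v(-2, -4) = 44

44


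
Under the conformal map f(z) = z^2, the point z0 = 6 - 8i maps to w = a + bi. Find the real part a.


Step 1: z0 = 6 - 8i
Step 2: z0^2 = 6^2 - (-8)^2 - 96i
Step 3: real part = 36 - 64 = -28

-28


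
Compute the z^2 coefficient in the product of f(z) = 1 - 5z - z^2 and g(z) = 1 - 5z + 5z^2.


Step 1: z^2 term in f*g comes from: (1)*(5z^2) + (-5z)*(-5z) + (-z^2)*(1)
Step 2: = 5 + 25 - 1
Step 3: = 29

29


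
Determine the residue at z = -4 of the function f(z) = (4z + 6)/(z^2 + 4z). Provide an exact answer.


Step 1: Q(z) = z^2 + 4z = (z + 4)(z)
Step 2: Q'(z) = 2z + 4
Step 3: Q'(-4) = -4, P(-4) = -10
Step 4: Res = P(-4)/Q'(-4) = -10/(-4) = 5/2

5/2


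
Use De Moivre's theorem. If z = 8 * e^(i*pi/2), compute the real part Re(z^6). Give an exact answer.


Step 1: By De Moivre's theorem, z^6 = 8^6 * e^(i*6*pi/2) = 262144 * (cos(3*pi) + i*sin(3*pi))
Step 2: |z|^6 = 8^6 = 262144
Step 3: Reduce the angle mod 2*pi: 3*pi - 2*pi = pi
Step 4: cos(pi) = -1
Step 5: Re(z^6) = 262144 * (-1) = -262144

-262144


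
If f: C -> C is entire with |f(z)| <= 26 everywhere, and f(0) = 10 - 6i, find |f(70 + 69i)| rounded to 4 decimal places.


Step 1: By Liouville's theorem, a bounded entire function is constant.
Step 2: f(z) = f(0) = 10 - 6i for all z.
Step 3: |f(w)| = |10 - 6i| = sqrt(100 + 36)
Step 4: = 11.6619

11.6619


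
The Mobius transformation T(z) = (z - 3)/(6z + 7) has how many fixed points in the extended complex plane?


Step 1: Fixed points satisfy T(z) = z
Step 2: 6z^2 + 6z + 3 = 0
Step 3: Discriminant = 6^2 - 4*6*3 = -36
Step 4: Number of fixed points = 2

2


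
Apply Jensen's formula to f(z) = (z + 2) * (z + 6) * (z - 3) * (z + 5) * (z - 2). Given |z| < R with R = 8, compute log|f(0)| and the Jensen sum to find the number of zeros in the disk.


Jensen's formula: (1/2pi)*integral log|f(Re^it)|dt = log|f(0)| + sum_{|a_k|<R} log(R/|a_k|)
Step 1: f(0) = 2 * 6 * (-3) * 5 * (-2) = 360
Step 2: log|f(0)| = log|-2| + log|-6| + log|3| + log|-5| + log|2| = 5.8861
Step 3: Zeros inside |z| < 8: -2, -6, 3, -5, 2
Step 4: Jensen sum = log(8/2) + log(8/6) + log(8/3) + log(8/5) + log(8/2) = 4.5111
Step 5: n(R) = number of terms in the Jensen sum = count of zeros inside |z| < 8 = 5

5


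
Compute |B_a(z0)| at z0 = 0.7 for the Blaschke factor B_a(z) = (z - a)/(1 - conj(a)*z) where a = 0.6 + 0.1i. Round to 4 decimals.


Step 1: Numerator z0 - a = 0.7 - (0.6 + 0.1i) = 0.1 - 0.1i
Step 2: Denominator 1 - conj(a)*z0 = 1 - (0.6 - 0.1i)*0.7 = 0.58 + 0.07i
Step 3: |z0 - a|^2 = 0.1^2 + (-0.1)^2 = 0.02; |1 - conj(a)*z0|^2 = 0.58^2 + 0.07^2 = 0.3413
Step 4: |B_a(0.7)| = sqrt(0.02 / 0.3413) = sqrt(0.058599)
Step 5: = 0.2421

0.2421


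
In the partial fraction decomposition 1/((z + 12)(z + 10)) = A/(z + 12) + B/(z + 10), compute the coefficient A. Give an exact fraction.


Step 1: Multiply both sides by (z + 12) and set z = -12
Step 2: A = 1 / (-12 + 10)
Step 3: A = 1 / (-2)
Step 4: A = -1/2

-1/2


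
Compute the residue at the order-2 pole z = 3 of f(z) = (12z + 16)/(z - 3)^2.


Step 1: Pole of order 2 at z = 3
Step 2: Res = lim d/dz [(z - 3)^2 * f(z)] as z -> 3
Step 3: (z - 3)^2 * f(z) = 12z + 16
Step 4: d/dz[12z + 16] = 12

12


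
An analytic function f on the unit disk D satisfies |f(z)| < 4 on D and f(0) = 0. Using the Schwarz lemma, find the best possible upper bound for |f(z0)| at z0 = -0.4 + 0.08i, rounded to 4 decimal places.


Step 1: g = f/4 maps D -> D with g(0) = 0, so by the Schwarz lemma |g(z)| <= |z|, i.e. |f(z)| <= 4|z|; this is sharp (f(z) = 4z).
Step 2: |z0|^2 = (-0.4)^2 + 0.08^2 = 0.1664
Step 3: |z0| = sqrt(0.1664) = 0.407922
Step 4: Best bound = 4 * |z0| = 4 * 0.407922 = 1.6317

1.6317


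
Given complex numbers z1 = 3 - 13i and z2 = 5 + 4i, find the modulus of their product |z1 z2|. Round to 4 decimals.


Step 1: |z1| = sqrt(3^2 + (-13)^2) = sqrt(178)
Step 2: |z2| = sqrt(5^2 + 4^2) = sqrt(41)
Step 3: |z1*z2| = |z1|*|z2| = sqrt(178) * sqrt(41) = sqrt(178 * 41) = sqrt(7298)
Step 4: = 85.4283

85.4283


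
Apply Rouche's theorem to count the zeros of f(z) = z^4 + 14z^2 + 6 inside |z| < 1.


Step 1: On |z| = 1 the three terms have sizes |z^4| = 1^4 = 1, |14z^2| = 14*1^2 = 14, |6| = 6
Step 2: The dominant term is g(z) = 14z^2; let h(z) = z^4 + 6 so f = g + h
Step 3: On |z| = 1: |g| = 14 and |h| <= 1 + 6 = 7
Step 4: Since 14 > 7, |h| < |g| on |z| = 1, so by Rouche f has the same number of zeros as g inside |z| < 1
Step 5: g(z) = 14z^2 has 2 zeros (at the origin, multiplicity 2) inside |z| < 1. Answer = 2

2


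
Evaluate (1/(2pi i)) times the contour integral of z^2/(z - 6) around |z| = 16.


Step 1: f(z) = z^2, a = 6 is inside |z| = 16
Step 2: By Cauchy integral formula: (1/(2pi*i)) * integral = f(a)
Step 3: f(6) = 6^2 = 36

36


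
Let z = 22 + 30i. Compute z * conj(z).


Step 1: conj(z) = 22 - 30i
Step 2: z * conj(z) = 22^2 + 30^2
Step 3: = 484 + 900 = 1384

1384


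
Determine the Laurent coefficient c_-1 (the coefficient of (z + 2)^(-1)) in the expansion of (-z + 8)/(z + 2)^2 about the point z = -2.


Step 1: Write the numerator in powers of (z + 2): -z + 8 = -(z + 2) + (-1*(-2) + 8) = -(z + 2) + 10
Step 2: Divide by (z + 2)^2: f(z) = 10(z + 2)^(-2) - (z + 2)^(-1)
Step 3: This finite sum is the Laurent series of f about z = -2.
Step 4: Coefficient of (z + 2)^(-1) = coefficient of (z + 2) in the re-centred numerator = -1

-1


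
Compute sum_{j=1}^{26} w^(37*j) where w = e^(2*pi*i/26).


Step 1: The sum sum_{j=1}^{n} w^(k*j) equals n if n | k, else 0.
Step 2: Here n = 26, k = 37
Step 3: Does n divide k? 26 | 37 -> False
Step 4: Sum = 0

0


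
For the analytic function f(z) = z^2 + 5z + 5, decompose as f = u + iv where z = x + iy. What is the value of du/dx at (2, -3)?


Step 1: f(z) = (x+iy)^2 + 5(x+iy) + 5
Step 2: u = (x^2 - y^2) + 5x + 5
Step 3: u_x = 2x + 5
Step 4: At (2, -3): u_x = 4 + 5 = 9

9


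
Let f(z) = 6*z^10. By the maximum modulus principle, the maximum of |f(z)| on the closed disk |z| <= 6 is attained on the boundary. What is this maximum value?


Step 1: On |z| = 6, |f(z)| = 6 * |z|^10 = 6 * 6^10
Step 2: By maximum modulus principle, maximum is on boundary.
Step 3: Maximum = 6 * 60466176 = 362797056

362797056


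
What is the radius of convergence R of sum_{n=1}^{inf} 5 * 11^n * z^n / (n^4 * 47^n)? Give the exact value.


Step 1: General term a_n = 5 * 11^n / (n^4 * 47^n)
Step 2: By the root test, |a_n|^(1/n) = 5^(1/n) * 11 / (n^(4/n) * 47) -> 11/47 as n -> infinity (since 5^(1/n) -> 1 and n^(4/n) -> 1)
Step 3: R = 1/lim|a_n|^(1/n) = 47/11

47/11


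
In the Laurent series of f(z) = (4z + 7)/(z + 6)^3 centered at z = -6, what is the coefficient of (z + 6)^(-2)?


Step 1: Write the numerator in powers of (z + 6): 4z + 7 = 4(z + 6) + (4*(-6) + 7) = 4(z + 6) - 17
Step 2: Divide by (z + 6)^3: f(z) = -17(z + 6)^(-3) + 4(z + 6)^(-2)
Step 3: This finite sum is the Laurent series of f about z = -6.
Step 4: Coefficient of (z + 6)^(-2) = coefficient of (z + 6) in the re-centred numerator = 4

4


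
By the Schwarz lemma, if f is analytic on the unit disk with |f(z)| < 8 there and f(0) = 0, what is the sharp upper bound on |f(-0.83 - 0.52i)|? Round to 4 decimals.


Step 1: g = f/8 maps D -> D with g(0) = 0, so by the Schwarz lemma |g(z)| <= |z|, i.e. |f(z)| <= 8|z|; this is sharp (f(z) = 8z).
Step 2: |z0|^2 = (-0.83)^2 + (-0.52)^2 = 0.9593
Step 3: |z0| = sqrt(0.9593) = 0.979439
Step 4: Best bound = 8 * |z0| = 8 * 0.979439 = 7.8355

7.8355


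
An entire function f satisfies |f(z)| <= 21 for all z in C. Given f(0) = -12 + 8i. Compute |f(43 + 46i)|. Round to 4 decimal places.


Step 1: By Liouville's theorem, a bounded entire function is constant.
Step 2: f(z) = f(0) = -12 + 8i for all z.
Step 3: |f(w)| = |-12 + 8i| = sqrt(144 + 64)
Step 4: = 14.4222

14.4222


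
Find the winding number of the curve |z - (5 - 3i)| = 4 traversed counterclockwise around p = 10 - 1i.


Step 1: Center c = (5, -3), radius = 4
Step 2: |p - c|^2 = 5^2 + 2^2 = 29
Step 3: r^2 = 16
Step 4: |p-c| > r so winding number = 0

0


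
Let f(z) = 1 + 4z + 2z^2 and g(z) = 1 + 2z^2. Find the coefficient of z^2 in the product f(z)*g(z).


Step 1: z^2 term in f*g comes from: (1)*(2z^2) + (4z)*(0) + (2z^2)*(1)
Step 2: = 2 + 0 + 2
Step 3: = 4

4


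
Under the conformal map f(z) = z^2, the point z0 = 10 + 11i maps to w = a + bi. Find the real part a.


Step 1: z0 = 10 + 11i
Step 2: z0^2 = 10^2 - 11^2 + 220i
Step 3: real part = 100 - 121 = -21

-21


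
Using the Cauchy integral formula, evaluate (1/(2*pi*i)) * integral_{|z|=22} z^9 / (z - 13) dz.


Step 1: f(z) = z^9, a = 13 is inside |z| = 22
Step 2: By Cauchy integral formula: (1/(2pi*i)) * integral = f(a)
Step 3: f(13) = 13^9 = 10604499373

10604499373


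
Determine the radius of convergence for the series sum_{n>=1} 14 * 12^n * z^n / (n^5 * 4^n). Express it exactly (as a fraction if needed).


Step 1: General term a_n = 14 * 12^n / (n^5 * 4^n)
Step 2: By the root test, |a_n|^(1/n) = 14^(1/n) * 12 / (n^(5/n) * 4) -> 12/4 as n -> infinity (since 14^(1/n) -> 1 and n^(5/n) -> 1)
Step 3: R = 1/lim|a_n|^(1/n) = 4/12 = 1/3

1/3


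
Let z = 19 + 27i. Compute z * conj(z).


Step 1: conj(z) = 19 - 27i
Step 2: z * conj(z) = 19^2 + 27^2
Step 3: = 361 + 729 = 1090

1090
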